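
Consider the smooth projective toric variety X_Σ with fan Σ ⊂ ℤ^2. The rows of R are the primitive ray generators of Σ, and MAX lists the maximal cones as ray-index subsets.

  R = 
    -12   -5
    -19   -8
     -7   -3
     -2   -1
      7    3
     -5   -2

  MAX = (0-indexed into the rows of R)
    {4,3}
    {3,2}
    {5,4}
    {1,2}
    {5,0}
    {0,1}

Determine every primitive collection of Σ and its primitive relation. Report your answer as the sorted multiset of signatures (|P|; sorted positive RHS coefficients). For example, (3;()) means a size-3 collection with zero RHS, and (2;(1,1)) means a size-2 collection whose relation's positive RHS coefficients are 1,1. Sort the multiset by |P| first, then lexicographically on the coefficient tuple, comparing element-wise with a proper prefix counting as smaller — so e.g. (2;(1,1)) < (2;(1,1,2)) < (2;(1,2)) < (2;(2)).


Minimal non-faces — 9 found among 6 rays, 6 max cones:

  P={2,4}:  v_{2} + v_{4} = 0  →  sig = (2;())
  P={0,2}:  v_{0} + v_{2} = v_{1}  →  sig = (2;(1))
  P={0,4}:  v_{0} + v_{4} = v_{5}  →  sig = (2;(1))
  P={1,4}:  v_{1} + v_{4} = v_{0}  →  sig = (2;(1))
  P={2,5}:  v_{2} + v_{5} = v_{0}  →  sig = (2;(1))
  P={3,5}:  v_{3} + v_{5} = v_{2}  →  sig = (2;(1))
  P={0,3}:  v_{0} + v_{3} = 2·v_{2}  →  sig = (2;(2))
  P={1,5}:  v_{1} + v_{5} = 2·v_{0}  →  sig = (2;(2))
  P={1,3}:  v_{1} + v_{3} = 3·v_{2}  →  sig = (2;(3))

Signatures (|P|; sorted positive RHS coefficients), sorted:
[(2;()), (2;(1)), (2;(1)), (2;(1)), (2;(1)), (2;(1)), (2;(2)), (2;(2)), (2;(3))]


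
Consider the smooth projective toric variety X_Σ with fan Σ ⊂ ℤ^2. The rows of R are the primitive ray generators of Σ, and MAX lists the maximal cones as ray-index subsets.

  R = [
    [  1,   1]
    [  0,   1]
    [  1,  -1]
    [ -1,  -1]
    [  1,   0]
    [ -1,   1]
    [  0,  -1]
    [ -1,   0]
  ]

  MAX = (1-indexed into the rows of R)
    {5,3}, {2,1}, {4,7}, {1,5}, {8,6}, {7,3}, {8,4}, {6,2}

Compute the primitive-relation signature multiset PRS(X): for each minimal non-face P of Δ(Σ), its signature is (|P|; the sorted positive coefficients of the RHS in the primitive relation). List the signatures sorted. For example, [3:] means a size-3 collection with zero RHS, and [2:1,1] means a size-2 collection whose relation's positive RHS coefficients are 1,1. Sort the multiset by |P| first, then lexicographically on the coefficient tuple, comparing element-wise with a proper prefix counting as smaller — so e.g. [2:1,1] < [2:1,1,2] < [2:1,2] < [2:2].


20 minimal non-faces of Δ(Σ) (on 8 rays):

  {1,4}:  v_{1} + v_{4} = 0 ; sig = [2:]
  {2,7}:  v_{2} + v_{7} = 0 ; sig = [2:]
  {3,6}:  v_{3} + v_{6} = 0 ; sig = [2:]
  {5,8}:  v_{5} + v_{8} = 0 ; sig = [2:]
  {1,7}:  v_{1} + v_{7} = v_{5} ; sig = [2:1]
  {1,8}:  v_{1} + v_{8} = v_{2} ; sig = [2:1]
  {2,3}:  v_{2} + v_{3} = v_{5} ; sig = [2:1]
  {2,4}:  v_{2} + v_{4} = v_{8} ; sig = [2:1]
  {2,5}:  v_{2} + v_{5} = v_{1} ; sig = [2:1]
  {2,8}:  v_{2} + v_{8} = v_{6} ; sig = [2:1]
  {3,8}:  v_{3} + v_{8} = v_{7} ; sig = [2:1]
  {4,5}:  v_{4} + v_{5} = v_{7} ; sig = [2:1]
  {5,6}:  v_{5} + v_{6} = v_{2} ; sig = [2:1]
  {5,7}:  v_{5} + v_{7} = v_{3} ; sig = [2:1]
  {6,7}:  v_{6} + v_{7} = v_{8} ; sig = [2:1]
  {7,8}:  v_{7} + v_{8} = v_{4} ; sig = [2:1]
  {1,3}:  v_{1} + v_{3} = 2·v_{5} ; sig = [2:2]
  {1,6}:  v_{1} + v_{6} = 2·v_{2} ; sig = [2:2]
  {3,4}:  v_{3} + v_{4} = 2·v_{7} ; sig = [2:2]
  {4,6}:  v_{4} + v_{6} = 2·v_{8} ; sig = [2:2]

so the primitive-relation signature multiset is
    [2:]
    [2:]
    [2:]
    [2:]
    [2:1]
    [2:1]
    [2:1]
    [2:1]
    [2:1]
    [2:1]
    [2:1]
    [2:1]
    [2:1]
    [2:1]
    [2:1]
    [2:1]
    [2:2]
    [2:2]
    [2:2]
    [2:2]


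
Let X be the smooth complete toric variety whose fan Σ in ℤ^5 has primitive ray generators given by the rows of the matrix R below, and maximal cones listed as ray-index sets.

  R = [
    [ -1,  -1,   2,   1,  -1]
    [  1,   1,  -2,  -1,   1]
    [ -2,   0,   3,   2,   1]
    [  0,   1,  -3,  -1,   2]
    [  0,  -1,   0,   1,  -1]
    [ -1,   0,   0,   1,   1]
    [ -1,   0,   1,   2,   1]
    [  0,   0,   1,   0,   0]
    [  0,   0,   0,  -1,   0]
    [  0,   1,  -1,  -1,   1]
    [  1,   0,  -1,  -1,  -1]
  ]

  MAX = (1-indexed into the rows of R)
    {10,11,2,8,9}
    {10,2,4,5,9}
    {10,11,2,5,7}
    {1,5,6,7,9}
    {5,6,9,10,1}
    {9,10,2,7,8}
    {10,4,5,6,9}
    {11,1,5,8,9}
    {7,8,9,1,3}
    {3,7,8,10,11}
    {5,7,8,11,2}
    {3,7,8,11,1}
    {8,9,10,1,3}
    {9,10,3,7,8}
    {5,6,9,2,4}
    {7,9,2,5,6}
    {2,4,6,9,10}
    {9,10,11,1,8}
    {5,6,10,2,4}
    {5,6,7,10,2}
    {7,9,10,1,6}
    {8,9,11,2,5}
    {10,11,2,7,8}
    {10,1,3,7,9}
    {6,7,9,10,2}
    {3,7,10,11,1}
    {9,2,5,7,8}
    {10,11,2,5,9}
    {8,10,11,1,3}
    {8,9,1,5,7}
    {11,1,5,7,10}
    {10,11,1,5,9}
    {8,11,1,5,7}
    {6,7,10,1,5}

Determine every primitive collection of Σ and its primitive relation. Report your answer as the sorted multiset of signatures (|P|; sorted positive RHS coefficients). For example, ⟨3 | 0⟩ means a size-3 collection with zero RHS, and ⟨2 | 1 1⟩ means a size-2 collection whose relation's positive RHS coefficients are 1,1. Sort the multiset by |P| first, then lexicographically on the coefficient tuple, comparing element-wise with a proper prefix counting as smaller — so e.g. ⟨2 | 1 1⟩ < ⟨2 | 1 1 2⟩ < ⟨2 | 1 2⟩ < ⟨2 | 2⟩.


17 minimal non-faces of Δ(Σ) (on 11 rays):

  P={1,2}:  v_{1} + v_{2} = 0 — sig = ⟨2 | 0⟩
  P={3,5}:  v_{3} + v_{5} = v_{1} + v_{7} — sig = ⟨2 | 1 1⟩
  P={6,8}:  v_{6} + v_{8} = v_{7} + v_{9} — sig = ⟨2 | 1 1⟩
  P={6,11}:  v_{6} + v_{11} = v_{5} + v_{10} — sig = ⟨2 | 1 1⟩
  P={2,3}:  v_{2} + v_{3} = v_{7} + v_{8} + v_{10} — sig = ⟨2 | 1 1 1⟩
  P={4,8}:  v_{4} + v_{8} = v_{2} + v_{6} + v_{9} — sig = ⟨2 | 1 1 1⟩
  P={1,4}:  v_{1} + v_{4} = v_{5} + v_{6} + v_{9} + v_{10} — sig = ⟨2 | 1 1 1 1⟩
  P={3,4}:  v_{3} + v_{4} = v_{6} + v_{7} + v_{9} + v_{10} — sig = ⟨2 | 1 1 1 1⟩
  P={3,6}:  v_{3} + v_{6} = v_{1} + 2·v_{7} + v_{9} + v_{10} — sig = ⟨2 | 1 1 1 2⟩
  P={4,11}:  v_{4} + v_{11} = v_{2} + 2·v_{5} + v_{9} + 2·v_{10} — sig = ⟨2 | 1 1 2 2⟩
  P={4,7}:  v_{4} + v_{7} = v_{2} + 2·v_{6} — sig = ⟨2 | 1 2⟩
  P={5,8,10}:  v_{5} + v_{8} + v_{10} = 0 — sig = ⟨3 | 0⟩
  P={7,9,11}:  v_{7} + v_{9} + v_{11} = 0 — sig = ⟨3 | 0⟩
  P={3,9,11}:  v_{3} + v_{9} + v_{11} = v_{1} + v_{8} + v_{10} — sig = ⟨3 | 1 1 1⟩
  P={1,7,8,10}:  v_{1} + v_{7} + v_{8} + v_{10} = v_{3} — sig = ⟨4 | 1⟩
  P={5,7,9,10}:  v_{5} + v_{7} + v_{9} + v_{10} = v_{6} — sig = ⟨4 | 1⟩
  P={2,5,6,9,10}:  v_{2} + v_{5} + v_{6} + v_{9} + v_{10} = v_{4} — sig = ⟨5 | 1⟩

Signatures (|P|; sorted positive RHS coefficients), sorted:
[⟨2 | 0⟩, ⟨2 | 1 1⟩, ⟨2 | 1 1⟩, ⟨2 | 1 1⟩, ⟨2 | 1 1 1⟩, ⟨2 | 1 1 1⟩, ⟨2 | 1 1 1 1⟩, ⟨2 | 1 1 1 1⟩, ⟨2 | 1 1 1 2⟩, ⟨2 | 1 1 2 2⟩, ⟨2 | 1 2⟩, ⟨3 | 0⟩, ⟨3 | 0⟩, ⟨3 | 1 1 1⟩, ⟨4 | 1⟩, ⟨4 | 1⟩, ⟨5 | 1⟩]


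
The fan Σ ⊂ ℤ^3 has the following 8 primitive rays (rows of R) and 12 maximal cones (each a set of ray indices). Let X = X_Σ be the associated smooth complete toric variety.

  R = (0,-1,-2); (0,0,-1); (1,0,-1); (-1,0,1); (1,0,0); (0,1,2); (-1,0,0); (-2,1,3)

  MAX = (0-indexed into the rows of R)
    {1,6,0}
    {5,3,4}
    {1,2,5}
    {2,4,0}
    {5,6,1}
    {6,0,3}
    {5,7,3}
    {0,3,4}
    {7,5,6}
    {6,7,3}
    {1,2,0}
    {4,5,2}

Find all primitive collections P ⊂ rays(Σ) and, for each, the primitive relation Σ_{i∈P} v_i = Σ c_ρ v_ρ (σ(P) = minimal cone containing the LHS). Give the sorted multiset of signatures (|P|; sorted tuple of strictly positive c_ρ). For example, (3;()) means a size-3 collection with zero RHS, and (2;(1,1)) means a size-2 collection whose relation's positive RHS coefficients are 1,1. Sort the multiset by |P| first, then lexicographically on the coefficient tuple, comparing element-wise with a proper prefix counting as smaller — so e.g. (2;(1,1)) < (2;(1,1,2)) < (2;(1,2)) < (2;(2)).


11 collections generate NE(X_Σ); each relation:

  {0,5}:  v_{0} + v_{5} = 0 — sig = (2;())
  {2,3}:  v_{2} + v_{3} = 0 — sig = (2;())
  {4,6}:  v_{4} + v_{6} = 0 — sig = (2;())
  {1,3}:  v_{1} + v_{3} = v_{6} — sig = (2;(1))
  {1,4}:  v_{1} + v_{4} = v_{2} — sig = (2;(1))
  {2,6}:  v_{2} + v_{6} = v_{1} — sig = (2;(1))
  {0,7}:  v_{0} + v_{7} = v_{3} + v_{6} — sig = (2;(1,1))
  {2,7}:  v_{2} + v_{7} = v_{5} + v_{6} — sig = (2;(1,1))
  {4,7}:  v_{4} + v_{7} = v_{3} + v_{5} — sig = (2;(1,1))
  {1,7}:  v_{1} + v_{7} = v_{5} + 2·v_{6} — sig = (2;(1,2))
  {3,5,6}:  v_{3} + v_{5} + v_{6} = v_{7} — sig = (3;(1))

Signatures (|P|; sorted positive RHS coefficients), sorted:
[(2;()), (2;()), (2;()), (2;(1)), (2;(1)), (2;(1)), (2;(1,1)), (2;(1,1)), (2;(1,1)), (2;(1,2)), (3;(1))]


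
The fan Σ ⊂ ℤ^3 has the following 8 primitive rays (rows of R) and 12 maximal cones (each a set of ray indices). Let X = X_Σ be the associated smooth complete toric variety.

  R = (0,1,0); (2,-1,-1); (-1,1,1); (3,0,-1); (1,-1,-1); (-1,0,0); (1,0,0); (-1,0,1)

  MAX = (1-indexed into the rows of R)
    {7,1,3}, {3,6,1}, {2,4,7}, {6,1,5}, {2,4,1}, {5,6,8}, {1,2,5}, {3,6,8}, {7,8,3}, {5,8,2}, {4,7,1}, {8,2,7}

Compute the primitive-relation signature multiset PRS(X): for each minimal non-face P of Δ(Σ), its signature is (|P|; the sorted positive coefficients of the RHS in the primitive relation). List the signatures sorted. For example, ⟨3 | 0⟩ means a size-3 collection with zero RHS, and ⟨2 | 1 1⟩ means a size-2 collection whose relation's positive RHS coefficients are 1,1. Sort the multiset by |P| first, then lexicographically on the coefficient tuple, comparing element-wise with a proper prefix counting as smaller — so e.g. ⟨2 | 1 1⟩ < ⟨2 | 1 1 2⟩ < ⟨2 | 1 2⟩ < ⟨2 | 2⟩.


Σ has 11 primitive collections:

  • {3,5}:  v_{3} + v_{5} = 0  →  sig = ⟨2 | 0⟩
  • {6,7}:  v_{6} + v_{7} = 0  →  sig = ⟨2 | 0⟩
  • {1,8}:  v_{1} + v_{8} = v_{3}  →  sig = ⟨2 | 1⟩
  • {2,3}:  v_{2} + v_{3} = v_{7}  →  sig = ⟨2 | 1⟩
  • {2,6}:  v_{2} + v_{6} = v_{5}  →  sig = ⟨2 | 1⟩
  • {5,7}:  v_{5} + v_{7} = v_{2}  →  sig = ⟨2 | 1⟩
  • {4,6}:  v_{4} + v_{6} = v_{1} + v_{2}  →  sig = ⟨2 | 1 1⟩
  • {3,4}:  v_{3} + v_{4} = v_{1} + 2·v_{7}  →  sig = ⟨2 | 1 2⟩
  • {4,5}:  v_{4} + v_{5} = v_{1} + 2·v_{2}  →  sig = ⟨2 | 1 2⟩
  • {4,8}:  v_{4} + v_{8} = 2·v_{7}  →  sig = ⟨2 | 2⟩
  • {1,2,7}:  v_{1} + v_{2} + v_{7} = v_{4}  →  sig = ⟨3 | 1⟩

Sorted signature multiset PRS(X):
    ⟨2 | 0⟩
    ⟨2 | 0⟩
    ⟨2 | 1⟩
    ⟨2 | 1⟩
    ⟨2 | 1⟩
    ⟨2 | 1⟩
    ⟨2 | 1 1⟩
    ⟨2 | 1 2⟩
    ⟨2 | 1 2⟩
    ⟨2 | 2⟩
    ⟨3 | 1⟩


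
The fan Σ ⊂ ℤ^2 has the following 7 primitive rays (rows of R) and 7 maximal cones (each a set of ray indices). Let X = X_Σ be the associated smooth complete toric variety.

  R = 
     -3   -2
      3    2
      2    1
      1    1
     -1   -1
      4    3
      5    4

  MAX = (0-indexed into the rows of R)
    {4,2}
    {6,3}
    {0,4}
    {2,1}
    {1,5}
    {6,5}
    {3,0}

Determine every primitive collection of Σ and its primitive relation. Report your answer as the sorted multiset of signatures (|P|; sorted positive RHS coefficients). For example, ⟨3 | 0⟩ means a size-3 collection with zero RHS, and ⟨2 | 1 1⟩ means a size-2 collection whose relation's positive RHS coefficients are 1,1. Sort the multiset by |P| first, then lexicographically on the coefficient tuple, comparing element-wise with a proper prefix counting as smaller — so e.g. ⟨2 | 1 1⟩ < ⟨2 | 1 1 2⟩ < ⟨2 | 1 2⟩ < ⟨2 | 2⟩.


|primitive collections| = 14. Relations:

  • {0,1}:  v_{0} + v_{1} = 0  ⇒ sig = ⟨2 | 0⟩
  • {3,4}:  v_{3} + v_{4} = 0  ⇒ sig = ⟨2 | 0⟩
  • {0,2}:  v_{0} + v_{2} = v_{4}  ⇒ sig = ⟨2 | 1⟩
  • {0,5}:  v_{0} + v_{5} = v_{3}  ⇒ sig = ⟨2 | 1⟩
  • {1,3}:  v_{1} + v_{3} = v_{5}  ⇒ sig = ⟨2 | 1⟩
  • {1,4}:  v_{1} + v_{4} = v_{2}  ⇒ sig = ⟨2 | 1⟩
  • {2,3}:  v_{2} + v_{3} = v_{1}  ⇒ sig = ⟨2 | 1⟩
  • {3,5}:  v_{3} + v_{5} = v_{6}  ⇒ sig = ⟨2 | 1⟩
  • {4,5}:  v_{4} + v_{5} = v_{1}  ⇒ sig = ⟨2 | 1⟩
  • {4,6}:  v_{4} + v_{6} = v_{5}  ⇒ sig = ⟨2 | 1⟩
  • {2,6}:  v_{2} + v_{6} = v_{1} + v_{5}  ⇒ sig = ⟨2 | 1 1⟩
  • {0,6}:  v_{0} + v_{6} = 2·v_{3}  ⇒ sig = ⟨2 | 2⟩
  • {1,6}:  v_{1} + v_{6} = 2·v_{5}  ⇒ sig = ⟨2 | 2⟩
  • {2,5}:  v_{2} + v_{5} = 2·v_{1}  ⇒ sig = ⟨2 | 2⟩

so the primitive-relation signature multiset is
[⟨2 | 0⟩, ⟨2 | 0⟩, ⟨2 | 1⟩, ⟨2 | 1⟩, ⟨2 | 1⟩, ⟨2 | 1⟩, ⟨2 | 1⟩, ⟨2 | 1⟩, ⟨2 | 1⟩, ⟨2 | 1⟩, ⟨2 | 1 1⟩, ⟨2 | 2⟩, ⟨2 | 2⟩, ⟨2 | 2⟩]


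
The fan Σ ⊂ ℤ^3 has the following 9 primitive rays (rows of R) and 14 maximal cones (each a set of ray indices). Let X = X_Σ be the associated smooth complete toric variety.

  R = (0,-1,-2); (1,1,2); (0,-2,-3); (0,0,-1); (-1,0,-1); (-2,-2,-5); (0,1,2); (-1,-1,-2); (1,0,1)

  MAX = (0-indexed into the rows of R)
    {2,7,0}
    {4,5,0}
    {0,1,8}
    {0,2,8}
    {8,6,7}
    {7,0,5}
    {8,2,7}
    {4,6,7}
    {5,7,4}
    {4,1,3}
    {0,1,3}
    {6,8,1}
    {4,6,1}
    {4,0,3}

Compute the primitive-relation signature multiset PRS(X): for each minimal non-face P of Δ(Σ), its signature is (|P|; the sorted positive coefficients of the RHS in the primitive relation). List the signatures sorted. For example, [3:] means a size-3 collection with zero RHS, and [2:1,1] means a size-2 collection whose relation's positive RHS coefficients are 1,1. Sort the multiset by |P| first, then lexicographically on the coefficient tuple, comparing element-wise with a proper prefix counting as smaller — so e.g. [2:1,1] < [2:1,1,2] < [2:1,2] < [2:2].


Minimal non-faces — 18 found among 9 rays, 14 max cones:

  • {0,6}:  v_{0} + v_{6} = 0  so sig = [2:]
  • {1,7}:  v_{1} + v_{7} = 0  so sig = [2:]
  • {4,8}:  v_{4} + v_{8} = 0  so sig = [2:]
  • {1,2}:  v_{1} + v_{2} = v_{0} + v_{8}  so sig = [2:1,1]
  • {1,5}:  v_{1} + v_{5} = v_{0} + v_{4}  so sig = [2:1,1]
  • {2,4}:  v_{2} + v_{4} = v_{0} + v_{7}  so sig = [2:1,1]
  • {2,6}:  v_{2} + v_{6} = v_{7} + v_{8}  so sig = [2:1,1]
  • {3,6}:  v_{3} + v_{6} = v_{1} + v_{4}  so sig = [2:1,1]
  • {3,7}:  v_{3} + v_{7} = v_{0} + v_{4}  so sig = [2:1,1]
  • {3,8}:  v_{3} + v_{8} = v_{0} + v_{1}  so sig = [2:1,1]
  • {5,6}:  v_{5} + v_{6} = v_{4} + v_{7}  so sig = [2:1,1]
  • {5,8}:  v_{5} + v_{8} = v_{0} + v_{7}  so sig = [2:1,1]
  • {2,3}:  v_{2} + v_{3} = 2·v_{0}  so sig = [2:2]
  • {2,5}:  v_{2} + v_{5} = 2·v_{0} + 2·v_{7}  so sig = [2:2,2]
  • {3,5}:  v_{3} + v_{5} = 2·v_{0} + 2·v_{4}  so sig = [2:2,2]
  • {0,1,4}:  v_{0} + v_{1} + v_{4} = v_{3}  so sig = [3:1]
  • {0,4,7}:  v_{0} + v_{4} + v_{7} = v_{5}  so sig = [3:1]
  • {0,7,8}:  v_{0} + v_{7} + v_{8} = v_{2}  so sig = [3:1]

Sorted signature multiset PRS(X):
    |P|=2: 15 collections, coeffs (), (), (), (1,1), (1,1), (1,1), (1,1), (1,1), (1,1), (1,1), (1,1), (1,1), (2), (2,2), (2,2)
    |P|=3: 3 collections, coeffs (1), (1), (1)


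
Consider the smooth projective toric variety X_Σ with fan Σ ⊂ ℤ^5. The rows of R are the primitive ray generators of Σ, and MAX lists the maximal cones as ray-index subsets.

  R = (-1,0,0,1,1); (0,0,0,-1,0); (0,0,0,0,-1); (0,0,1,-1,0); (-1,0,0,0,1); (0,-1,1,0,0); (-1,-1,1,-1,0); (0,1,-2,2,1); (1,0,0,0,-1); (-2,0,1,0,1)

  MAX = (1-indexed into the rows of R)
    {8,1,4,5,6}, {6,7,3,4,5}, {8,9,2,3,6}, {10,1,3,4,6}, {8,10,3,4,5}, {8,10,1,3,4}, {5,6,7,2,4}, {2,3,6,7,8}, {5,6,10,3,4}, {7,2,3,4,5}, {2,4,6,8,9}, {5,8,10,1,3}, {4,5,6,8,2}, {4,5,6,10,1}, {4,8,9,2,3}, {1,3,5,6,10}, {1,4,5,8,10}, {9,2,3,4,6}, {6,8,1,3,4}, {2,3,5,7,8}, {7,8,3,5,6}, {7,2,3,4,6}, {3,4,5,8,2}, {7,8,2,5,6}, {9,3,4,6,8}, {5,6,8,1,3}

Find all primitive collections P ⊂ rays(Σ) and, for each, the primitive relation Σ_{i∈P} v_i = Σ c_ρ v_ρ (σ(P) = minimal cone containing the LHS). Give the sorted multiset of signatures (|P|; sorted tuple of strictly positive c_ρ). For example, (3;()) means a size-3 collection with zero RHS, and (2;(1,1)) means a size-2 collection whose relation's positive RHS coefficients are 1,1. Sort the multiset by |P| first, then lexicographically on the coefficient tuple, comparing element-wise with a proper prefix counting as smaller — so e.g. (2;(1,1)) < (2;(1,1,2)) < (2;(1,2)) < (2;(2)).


14 collections generate NE(X_Σ); each relation:

  {5,9}:  v_{5} + v_{9} = 0 — sig = (2;())
  {1,2}:  v_{1} + v_{2} = v_{5} — sig = (2;(1))
  {7,9}:  v_{7} + v_{9} = v_{2} + v_{3} + v_{6} — sig = (2;(1,1,1))
  {9,10}:  v_{9} + v_{10} = v_{1} + v_{3} + v_{4} — sig = (2;(1,1,1))
  {1,9}:  v_{1} + v_{9} = v_{3} + v_{4} + v_{6} + v_{8} — sig = (2;(1,1,1,1))
  {1,7}:  v_{1} + v_{7} = v_{3} + 2·v_{5} + v_{6} — sig = (2;(1,1,2))
  {2,10}:  v_{2} + v_{10} = v_{3} + v_{4} + 2·v_{5} — sig = (2;(1,1,2))
  {7,10}:  v_{7} + v_{10} = 2·v_{3} + v_{4} + 3·v_{5} + v_{6} — sig = (2;(1,1,2,3))
  {4,7,8}:  v_{4} + v_{7} + v_{8} = v_{5} — sig = (3;(1))
  {6,8,10}:  v_{6} + v_{8} + v_{10} = 2·v_{1} — sig = (3;(2))
  {1,3,4,5}:  v_{1} + v_{3} + v_{4} + v_{5} = v_{10} — sig = (4;(1))
  {2,3,5,6}:  v_{2} + v_{3} + v_{5} + v_{6} = v_{7} — sig = (4;(1))
  {2,3,4,6,8}:  v_{2} + v_{3} + v_{4} + v_{6} + v_{8} = 0 — sig = (5;())
  {3,4,5,6,8}:  v_{3} + v_{4} + v_{5} + v_{6} + v_{8} = v_{1} — sig = (5;(1))

Hence PRS(X_Σ) =
    (2;())
    (2;(1))
    (2;(1,1,1))
    (2;(1,1,1))
    (2;(1,1,1,1))
    (2;(1,1,2))
    (2;(1,1,2))
    (2;(1,1,2,3))
    (3;(1))
    (3;(2))
    (4;(1))
    (4;(1))
    (5;())
    (5;(1))


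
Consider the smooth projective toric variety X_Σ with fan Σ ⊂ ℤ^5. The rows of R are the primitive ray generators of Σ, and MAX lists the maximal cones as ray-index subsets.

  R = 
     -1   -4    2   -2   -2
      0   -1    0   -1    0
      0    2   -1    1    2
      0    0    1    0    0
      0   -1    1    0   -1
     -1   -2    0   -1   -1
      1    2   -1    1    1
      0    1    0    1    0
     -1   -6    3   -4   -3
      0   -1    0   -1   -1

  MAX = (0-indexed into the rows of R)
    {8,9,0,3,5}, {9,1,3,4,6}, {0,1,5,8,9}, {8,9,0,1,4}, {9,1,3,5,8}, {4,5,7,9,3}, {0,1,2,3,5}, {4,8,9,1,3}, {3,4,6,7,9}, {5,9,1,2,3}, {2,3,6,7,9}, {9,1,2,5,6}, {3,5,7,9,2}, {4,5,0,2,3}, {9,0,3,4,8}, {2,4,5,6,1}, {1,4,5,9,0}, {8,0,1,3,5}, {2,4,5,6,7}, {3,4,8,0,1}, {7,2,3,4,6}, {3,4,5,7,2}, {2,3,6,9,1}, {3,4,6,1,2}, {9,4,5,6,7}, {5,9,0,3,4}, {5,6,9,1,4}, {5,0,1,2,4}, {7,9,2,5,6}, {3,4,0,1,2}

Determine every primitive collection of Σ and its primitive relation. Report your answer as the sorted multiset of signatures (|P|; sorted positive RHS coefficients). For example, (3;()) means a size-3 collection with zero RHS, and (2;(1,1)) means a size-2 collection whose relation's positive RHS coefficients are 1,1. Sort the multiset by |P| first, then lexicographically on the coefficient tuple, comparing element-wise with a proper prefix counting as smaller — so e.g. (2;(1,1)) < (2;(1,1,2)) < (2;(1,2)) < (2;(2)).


Δ(Σ) — 10 vertices, 12 min non-faces:

  • {1,7}:  v_{1} + v_{7} = 0  so sig = (2;())
  • {0,6}:  v_{0} + v_{6} = v_{1} + v_{4}  so sig = (2;(1,1))
  • {0,7}:  v_{0} + v_{7} = v_{3} + v_{4} + v_{5}  so sig = (2;(1,1,1))
  • {7,8}:  v_{7} + v_{8} = v_{0} + v_{3} + v_{9}  so sig = (2;(1,1,1))
  • {6,8}:  v_{6} + v_{8} = 2·v_{1} + v_{3} + v_{4} + v_{9}  so sig = (2;(1,1,1,2))
  • {2,8}:  v_{2} + v_{8} = 2·v_{1} + 2·v_{3} + v_{5}  so sig = (2;(1,2,2))
  • {2,4,9}:  v_{2} + v_{4} + v_{9} = 0  so sig = (3;())
  • {3,5,6}:  v_{3} + v_{5} + v_{6} = 0  so sig = (3;())
  • {0,2,9}:  v_{0} + v_{2} + v_{9} = v_{1} + v_{3} + v_{5}  so sig = (3;(1,1,1))
  • {4,5,8}:  v_{4} + v_{5} + v_{8} = 2·v_{0} + v_{9}  so sig = (3;(1,2))
  • {0,1,3,9}:  v_{0} + v_{1} + v_{3} + v_{9} = v_{8}  so sig = (4;(1))
  • {1,3,4,5}:  v_{1} + v_{3} + v_{4} + v_{5} = v_{0}  so sig = (4;(1))

so the primitive-relation signature multiset is
{ (2;()),  (2;(1,1)),  (2;(1,1,1)) ×2,  (2;(1,1,1,2)),  (2;(1,2,2)),  (3;()) ×2,  (3;(1,1,1)),  (3;(1,2)),  (4;(1)) ×2 }


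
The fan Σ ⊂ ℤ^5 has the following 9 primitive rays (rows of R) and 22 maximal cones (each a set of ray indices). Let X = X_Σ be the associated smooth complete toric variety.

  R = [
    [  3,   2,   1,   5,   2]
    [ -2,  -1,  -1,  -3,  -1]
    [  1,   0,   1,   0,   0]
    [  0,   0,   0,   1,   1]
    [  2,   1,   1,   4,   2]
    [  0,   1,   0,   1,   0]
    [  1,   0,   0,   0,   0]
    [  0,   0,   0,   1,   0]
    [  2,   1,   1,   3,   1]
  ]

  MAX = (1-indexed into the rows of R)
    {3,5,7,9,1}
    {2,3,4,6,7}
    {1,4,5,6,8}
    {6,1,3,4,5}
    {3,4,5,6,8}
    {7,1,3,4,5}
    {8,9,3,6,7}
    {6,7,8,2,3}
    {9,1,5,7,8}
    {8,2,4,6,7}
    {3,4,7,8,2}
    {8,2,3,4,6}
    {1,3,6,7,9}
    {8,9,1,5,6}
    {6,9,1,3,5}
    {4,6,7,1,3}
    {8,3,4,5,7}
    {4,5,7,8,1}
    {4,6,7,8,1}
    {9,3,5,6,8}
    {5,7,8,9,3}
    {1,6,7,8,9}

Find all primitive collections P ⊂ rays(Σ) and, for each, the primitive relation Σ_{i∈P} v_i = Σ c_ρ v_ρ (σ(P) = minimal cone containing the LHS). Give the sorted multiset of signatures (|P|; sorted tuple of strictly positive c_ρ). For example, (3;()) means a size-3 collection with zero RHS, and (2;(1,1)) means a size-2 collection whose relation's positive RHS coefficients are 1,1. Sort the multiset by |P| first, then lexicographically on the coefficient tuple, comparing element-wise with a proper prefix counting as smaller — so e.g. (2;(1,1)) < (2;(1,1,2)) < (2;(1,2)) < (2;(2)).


|primitive collections| = 7. Relations:

  {2,9}:  v_{2} + v_{9} = 0  so sig = (2;())
  {2,5}:  v_{2} + v_{5} = v_{4}  so sig = (2;(1))
  {4,9}:  v_{4} + v_{9} = v_{5}  so sig = (2;(1))
  {1,2}:  v_{1} + v_{2} = v_{4} + v_{6} + v_{7}  so sig = (2;(1,1,1))
  {5,6,7}:  v_{5} + v_{6} + v_{7} = v_{1}  so sig = (3;(1))
  {1,3,8}:  v_{1} + v_{3} + v_{8} = 2·v_{9}  so sig = (3;(2))
  {3,4,6,7,8}:  v_{3} + v_{4} + v_{6} + v_{7} + v_{8} = v_{9}  so sig = (5;(1))

Hence PRS(X_Σ) =
[(2;()), (2;(1)), (2;(1)), (2;(1,1,1)), (3;(1)), (3;(2)), (5;(1))]


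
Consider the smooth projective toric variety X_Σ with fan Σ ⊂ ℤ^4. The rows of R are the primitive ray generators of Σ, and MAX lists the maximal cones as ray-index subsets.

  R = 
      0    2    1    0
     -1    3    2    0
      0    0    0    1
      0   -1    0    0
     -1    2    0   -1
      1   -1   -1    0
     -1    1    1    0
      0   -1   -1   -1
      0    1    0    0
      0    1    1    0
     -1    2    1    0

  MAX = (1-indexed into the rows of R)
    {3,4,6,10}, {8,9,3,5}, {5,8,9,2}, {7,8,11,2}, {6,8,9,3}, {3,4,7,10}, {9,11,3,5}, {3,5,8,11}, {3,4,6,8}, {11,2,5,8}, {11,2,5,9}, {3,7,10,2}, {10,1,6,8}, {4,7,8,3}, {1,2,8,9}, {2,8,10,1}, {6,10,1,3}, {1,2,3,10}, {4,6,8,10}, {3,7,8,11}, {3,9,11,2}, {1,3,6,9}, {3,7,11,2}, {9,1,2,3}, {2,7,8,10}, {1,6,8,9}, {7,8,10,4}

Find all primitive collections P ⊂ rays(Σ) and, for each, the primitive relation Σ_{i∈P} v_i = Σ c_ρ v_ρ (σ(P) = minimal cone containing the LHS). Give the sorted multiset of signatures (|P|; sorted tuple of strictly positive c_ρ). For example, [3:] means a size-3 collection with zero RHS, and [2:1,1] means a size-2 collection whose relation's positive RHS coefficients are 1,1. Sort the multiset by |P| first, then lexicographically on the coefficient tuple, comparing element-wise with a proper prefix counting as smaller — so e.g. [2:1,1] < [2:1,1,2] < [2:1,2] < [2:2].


Δ(Σ) — 11 vertices, 22 min non-faces:

  P = {4,9}:  v_{4} + v_{9} = 0  →  sig = [2:]
  P = {6,7}:  v_{6} + v_{7} = 0  →  sig = [2:]
  P = {1,4}:  v_{1} + v_{4} = v_{10}  →  sig = [2:1]
  P = {1,7}:  v_{1} + v_{7} = v_{2}  →  sig = [2:1]
  P = {2,6}:  v_{2} + v_{6} = v_{1}  →  sig = [2:1]
  P = {4,11}:  v_{4} + v_{11} = v_{7}  →  sig = [2:1]
  P = {6,11}:  v_{6} + v_{11} = v_{9}  →  sig = [2:1]
  P = {7,9}:  v_{7} + v_{9} = v_{11}  →  sig = [2:1]
  P = {9,10}:  v_{9} + v_{10} = v_{1}  →  sig = [2:1]
  P = {10,11}:  v_{10} + v_{11} = v_{2}  →  sig = [2:1]
  P = {1,11}:  v_{1} + v_{11} = v_{2} + v_{9}  →  sig = [2:1,1]
  P = {2,4}:  v_{2} + v_{4} = v_{7} + v_{10}  →  sig = [2:1,1]
  P = {4,5}:  v_{4} + v_{5} = v_{8} + v_{11}  →  sig = [2:1,1]
  P = {5,10}:  v_{5} + v_{10} = v_{2} + v_{8} + v_{9}  →  sig = [2:1,1,1]
  P = {1,5}:  v_{1} + v_{5} = v_{2} + v_{8} + 2·v_{9}  →  sig = [2:1,1,2]
  P = {5,6}:  v_{5} + v_{6} = v_{8} + 2·v_{9}  →  sig = [2:1,2]
  P = {5,7}:  v_{5} + v_{7} = v_{8} + 2·v_{11}  →  sig = [2:1,2]
  P = {3,8,10}:  v_{3} + v_{8} + v_{10} = 0  →  sig = [3:]
  P = {1,3,8}:  v_{1} + v_{3} + v_{8} = v_{9}  →  sig = [3:1]
  P = {2,3,8}:  v_{2} + v_{3} + v_{8} = v_{11}  →  sig = [3:1]
  P = {8,9,11}:  v_{8} + v_{9} + v_{11} = v_{5}  →  sig = [3:1]
  P = {2,3,5}:  v_{2} + v_{3} + v_{5} = v_{9} + 2·v_{11}  →  sig = [3:1,2]

Signatures (|P|; sorted positive RHS coefficients), sorted:
    [2:]
    [2:]
    [2:1]
    [2:1]
    [2:1]
    [2:1]
    [2:1]
    [2:1]
    [2:1]
    [2:1]
    [2:1,1]
    [2:1,1]
    [2:1,1]
    [2:1,1,1]
    [2:1,1,2]
    [2:1,2]
    [2:1,2]
    [3:]
    [3:1]
    [3:1]
    [3:1]
    [3:1,2]


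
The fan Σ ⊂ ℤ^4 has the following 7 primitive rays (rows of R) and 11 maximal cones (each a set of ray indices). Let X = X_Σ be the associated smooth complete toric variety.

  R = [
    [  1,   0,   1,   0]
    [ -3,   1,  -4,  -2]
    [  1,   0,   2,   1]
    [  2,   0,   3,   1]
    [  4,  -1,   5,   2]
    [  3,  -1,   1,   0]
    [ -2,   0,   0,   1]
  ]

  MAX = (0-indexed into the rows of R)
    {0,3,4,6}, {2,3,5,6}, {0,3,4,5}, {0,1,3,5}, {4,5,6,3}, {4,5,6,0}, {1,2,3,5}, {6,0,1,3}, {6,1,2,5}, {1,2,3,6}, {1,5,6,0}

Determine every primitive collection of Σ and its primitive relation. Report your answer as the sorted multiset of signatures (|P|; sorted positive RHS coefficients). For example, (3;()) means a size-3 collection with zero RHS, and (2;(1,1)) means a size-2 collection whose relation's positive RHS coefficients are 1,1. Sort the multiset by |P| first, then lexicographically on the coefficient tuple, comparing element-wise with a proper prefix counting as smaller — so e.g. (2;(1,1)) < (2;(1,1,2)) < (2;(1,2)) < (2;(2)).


The 5 primitive collections of Σ (r=7, n=4):

  P = {0,2}:  v_{0} + v_{2} = v_{3}  so sig = (2;(1))
  P = {1,4}:  v_{1} + v_{4} = v_{0}  so sig = (2;(1))
  P = {2,4}:  v_{2} + v_{4} = 2·v_{3} + v_{5} + v_{6}  so sig = (2;(1,1,2))
  P = {1,3,5,6}:  v_{1} + v_{3} + v_{5} + v_{6} = 0  so sig = (4;())
  P = {0,3,5,6}:  v_{0} + v_{3} + v_{5} + v_{6} = v_{4}  so sig = (4;(1))

Signatures (|P|; sorted positive RHS coefficients), sorted:
{ (2;(1)) ×2,  (2;(1,1,2)),  (4;()),  (4;(1)) }


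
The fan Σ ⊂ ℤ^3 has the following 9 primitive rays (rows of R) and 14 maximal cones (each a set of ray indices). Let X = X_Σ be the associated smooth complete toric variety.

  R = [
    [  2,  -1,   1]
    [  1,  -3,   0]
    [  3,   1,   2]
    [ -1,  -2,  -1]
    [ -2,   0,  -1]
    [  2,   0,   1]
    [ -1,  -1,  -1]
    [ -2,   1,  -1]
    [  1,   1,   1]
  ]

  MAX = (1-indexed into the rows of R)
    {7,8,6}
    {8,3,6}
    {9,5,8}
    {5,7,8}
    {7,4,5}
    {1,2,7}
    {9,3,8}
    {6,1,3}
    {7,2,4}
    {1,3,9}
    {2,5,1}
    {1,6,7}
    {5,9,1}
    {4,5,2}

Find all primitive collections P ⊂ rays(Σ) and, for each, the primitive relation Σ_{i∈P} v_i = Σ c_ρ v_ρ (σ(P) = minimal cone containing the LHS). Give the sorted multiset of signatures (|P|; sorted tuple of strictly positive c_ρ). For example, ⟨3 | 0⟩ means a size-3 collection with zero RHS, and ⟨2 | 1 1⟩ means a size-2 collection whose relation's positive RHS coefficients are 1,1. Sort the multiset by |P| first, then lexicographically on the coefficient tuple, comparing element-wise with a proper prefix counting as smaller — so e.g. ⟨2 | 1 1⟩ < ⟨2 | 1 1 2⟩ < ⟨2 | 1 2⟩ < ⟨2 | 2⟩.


17 minimal non-faces of Δ(Σ) (on 9 rays):

  P = {1,8}:  v_{1} + v_{8} = 0 ; sig = ⟨2 | 0⟩
  P = {5,6}:  v_{5} + v_{6} = 0 ; sig = ⟨2 | 0⟩
  P = {7,9}:  v_{7} + v_{9} = 0 ; sig = ⟨2 | 0⟩
  P = {1,4}:  v_{1} + v_{4} = v_{2} ; sig = ⟨2 | 1⟩
  P = {2,8}:  v_{2} + v_{8} = v_{4} ; sig = ⟨2 | 1⟩
  P = {3,4}:  v_{3} + v_{4} = v_{1} ; sig = ⟨2 | 1⟩
  P = {3,5}:  v_{3} + v_{5} = v_{9} ; sig = ⟨2 | 1⟩
  P = {3,7}:  v_{3} + v_{7} = v_{6} ; sig = ⟨2 | 1⟩
  P = {6,9}:  v_{6} + v_{9} = v_{3} ; sig = ⟨2 | 1⟩
  P = {4,6}:  v_{4} + v_{6} = v_{1} + v_{7} ; sig = ⟨2 | 1 1⟩
  P = {4,8}:  v_{4} + v_{8} = v_{5} + v_{7} ; sig = ⟨2 | 1 1⟩
  P = {4,9}:  v_{4} + v_{9} = v_{1} + v_{5} ; sig = ⟨2 | 1 1⟩
  P = {2,6}:  v_{2} + v_{6} = 2·v_{1} + v_{7} ; sig = ⟨2 | 1 2⟩
  P = {2,9}:  v_{2} + v_{9} = 2·v_{1} + v_{5} ; sig = ⟨2 | 1 2⟩
  P = {2,3}:  v_{2} + v_{3} = 2·v_{1} ; sig = ⟨2 | 2⟩
  P = {1,5,7}:  v_{1} + v_{5} + v_{7} = v_{4} ; sig = ⟨3 | 1⟩
  P = {2,5,7}:  v_{2} + v_{5} + v_{7} = 2·v_{4} ; sig = ⟨3 | 2⟩

Signatures (|P|; sorted positive RHS coefficients), sorted:
    |P|=2: 15 collections, coeffs (), (), (), (1), (1), (1), (1), (1), (1), (1,1), (1,1), (1,1), (1,2), (1,2), (2)
    |P|=3: 2 collections, coeffs (1), (2)


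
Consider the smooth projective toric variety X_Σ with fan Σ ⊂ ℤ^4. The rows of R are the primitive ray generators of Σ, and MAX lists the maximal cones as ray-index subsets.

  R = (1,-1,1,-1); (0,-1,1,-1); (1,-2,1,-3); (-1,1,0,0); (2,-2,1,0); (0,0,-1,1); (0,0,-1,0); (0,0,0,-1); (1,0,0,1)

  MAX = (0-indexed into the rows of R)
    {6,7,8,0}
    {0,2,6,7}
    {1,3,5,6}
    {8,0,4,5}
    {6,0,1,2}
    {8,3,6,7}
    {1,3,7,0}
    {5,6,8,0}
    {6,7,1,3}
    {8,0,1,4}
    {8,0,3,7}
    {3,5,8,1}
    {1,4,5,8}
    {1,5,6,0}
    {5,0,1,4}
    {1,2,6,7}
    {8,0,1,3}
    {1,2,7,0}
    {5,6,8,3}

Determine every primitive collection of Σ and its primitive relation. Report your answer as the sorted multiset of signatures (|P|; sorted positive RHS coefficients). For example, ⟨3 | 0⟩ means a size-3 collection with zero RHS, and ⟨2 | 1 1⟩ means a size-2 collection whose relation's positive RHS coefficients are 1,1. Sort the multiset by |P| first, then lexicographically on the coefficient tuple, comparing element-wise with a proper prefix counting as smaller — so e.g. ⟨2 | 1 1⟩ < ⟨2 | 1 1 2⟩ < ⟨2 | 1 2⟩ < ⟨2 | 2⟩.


Minimal non-faces — 14 found among 9 rays, 19 max cones:

  P={5,7}:  v_{5} + v_{7} = v_{6}  so sig = ⟨2 | 1⟩
  P={3,4}:  v_{3} + v_{4} = v_{1} + v_{8}  so sig = ⟨2 | 1 1⟩
  P={2,4}:  v_{2} + v_{4} = 3·v_{0} + v_{1} + v_{5} + v_{6}  so sig = ⟨2 | 1 1 1 3⟩
  P={2,5}:  v_{2} + v_{5} = v_{0} + v_{1} + 2·v_{6}  so sig = ⟨2 | 1 1 2⟩
  P={2,3}:  v_{2} + v_{3} = v_{1} + 2·v_{7}  so sig = ⟨2 | 1 2⟩
  P={2,8}:  v_{2} + v_{8} = 2·v_{0} + v_{6}  so sig = ⟨2 | 1 2⟩
  P={4,7}:  v_{4} + v_{7} = 2·v_{0} + v_{5}  so sig = ⟨2 | 1 2⟩
  P={4,6}:  v_{4} + v_{6} = 2·v_{0} + 2·v_{5}  so sig = ⟨2 | 2 2⟩
  P={0,3,5}:  v_{0} + v_{3} + v_{5} = 0  so sig = ⟨3 | 0⟩
  P={0,3,6}:  v_{0} + v_{3} + v_{6} = v_{7}  so sig = ⟨3 | 1⟩
  P={1,7,8}:  v_{1} + v_{7} + v_{8} = v_{0}  so sig = ⟨3 | 1⟩
  P={1,6,8}:  v_{1} + v_{6} + v_{8} = v_{0} + v_{5}  so sig = ⟨3 | 1 1⟩
  P={0,1,5,8}:  v_{0} + v_{1} + v_{5} + v_{8} = v_{4}  so sig = ⟨4 | 1⟩
  P={0,1,6,7}:  v_{0} + v_{1} + v_{6} + v_{7} = v_{2}  so sig = ⟨4 | 1⟩

Hence PRS(X_Σ) =
[⟨2 | 1⟩, ⟨2 | 1 1⟩, ⟨2 | 1 1 1 3⟩, ⟨2 | 1 1 2⟩, ⟨2 | 1 2⟩, ⟨2 | 1 2⟩, ⟨2 | 1 2⟩, ⟨2 | 2 2⟩, ⟨3 | 0⟩, ⟨3 | 1⟩, ⟨3 | 1⟩, ⟨3 | 1 1⟩, ⟨4 | 1⟩, ⟨4 | 1⟩]


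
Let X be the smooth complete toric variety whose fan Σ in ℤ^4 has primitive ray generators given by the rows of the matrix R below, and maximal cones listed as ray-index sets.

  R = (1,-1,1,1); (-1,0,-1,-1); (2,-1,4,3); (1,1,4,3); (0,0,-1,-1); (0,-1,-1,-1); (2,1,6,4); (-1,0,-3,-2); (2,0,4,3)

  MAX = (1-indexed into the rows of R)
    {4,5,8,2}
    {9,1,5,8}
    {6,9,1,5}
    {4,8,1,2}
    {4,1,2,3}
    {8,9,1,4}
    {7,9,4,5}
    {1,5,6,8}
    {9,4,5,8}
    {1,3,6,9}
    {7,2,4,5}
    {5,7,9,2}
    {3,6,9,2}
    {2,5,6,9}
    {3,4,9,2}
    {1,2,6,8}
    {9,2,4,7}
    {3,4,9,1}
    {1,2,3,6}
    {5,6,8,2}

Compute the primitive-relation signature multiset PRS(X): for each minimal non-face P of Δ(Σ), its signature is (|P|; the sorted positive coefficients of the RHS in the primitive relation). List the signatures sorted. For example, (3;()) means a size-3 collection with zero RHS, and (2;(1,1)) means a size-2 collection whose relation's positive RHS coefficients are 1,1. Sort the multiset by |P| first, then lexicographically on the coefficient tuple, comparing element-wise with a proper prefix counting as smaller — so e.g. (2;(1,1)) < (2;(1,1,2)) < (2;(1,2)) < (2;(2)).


Δ(Σ) — 9 vertices, 13 min non-faces:

  • {3,8}:  v_{3} + v_{8} = v_{1}  ⇒ sig = (2;(1))
  • {3,5}:  v_{3} + v_{5} = v_{6} + v_{9}  ⇒ sig = (2;(1,1))
  • {4,6}:  v_{4} + v_{6} = v_{2} + v_{9}  ⇒ sig = (2;(1,1))
  • {7,8}:  v_{7} + v_{8} = v_{4} + v_{5}  ⇒ sig = (2;(1,1))
  • {1,7}:  v_{1} + v_{7} = v_{2} + 2·v_{9}  ⇒ sig = (2;(1,2))
  • {6,7}:  v_{6} + v_{7} = 2·v_{2} + v_{5} + 2·v_{9}  ⇒ sig = (2;(1,2,2))
  • {3,7}:  v_{3} + v_{7} = 2·v_{2} + 3·v_{9}  ⇒ sig = (2;(2,3))
  • {2,8,9}:  v_{2} + v_{8} + v_{9} = 0  ⇒ sig = (3;())
  • {1,2,5}:  v_{1} + v_{2} + v_{5} = v_{6}  ⇒ sig = (3;(1))
  • {1,2,9}:  v_{1} + v_{2} + v_{9} = v_{3}  ⇒ sig = (3;(1))
  • {1,4,5}:  v_{1} + v_{4} + v_{5} = v_{9}  ⇒ sig = (3;(1))
  • {6,8,9}:  v_{6} + v_{8} + v_{9} = v_{1} + v_{5}  ⇒ sig = (3;(1,1))
  • {2,4,5,9}:  v_{2} + v_{4} + v_{5} + v_{9} = v_{7}  ⇒ sig = (4;(1))

Hence PRS(X_Σ) =
    (2;(1))
    (2;(1,1))
    (2;(1,1))
    (2;(1,1))
    (2;(1,2))
    (2;(1,2,2))
    (2;(2,3))
    (3;())
    (3;(1))
    (3;(1))
    (3;(1))
    (3;(1,1))
    (4;(1))


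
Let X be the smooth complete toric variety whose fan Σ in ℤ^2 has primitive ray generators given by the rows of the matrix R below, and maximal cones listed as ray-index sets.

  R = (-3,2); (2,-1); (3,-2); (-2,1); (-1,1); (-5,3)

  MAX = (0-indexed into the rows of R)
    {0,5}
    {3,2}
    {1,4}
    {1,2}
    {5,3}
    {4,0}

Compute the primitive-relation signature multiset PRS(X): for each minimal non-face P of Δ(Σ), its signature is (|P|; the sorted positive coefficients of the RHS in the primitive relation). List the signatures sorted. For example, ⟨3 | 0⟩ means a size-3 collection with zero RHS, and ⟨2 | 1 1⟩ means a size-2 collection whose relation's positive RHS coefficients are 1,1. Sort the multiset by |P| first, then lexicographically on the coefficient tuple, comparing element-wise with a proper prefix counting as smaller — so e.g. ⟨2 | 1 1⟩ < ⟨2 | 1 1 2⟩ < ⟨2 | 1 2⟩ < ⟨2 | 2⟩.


Primitive collections (9):

  P={0,2}:  v_{0} + v_{2} = 0 ; sig = ⟨2 | 0⟩
  P={1,3}:  v_{1} + v_{3} = 0 ; sig = ⟨2 | 0⟩
  P={0,1}:  v_{0} + v_{1} = v_{4} ; sig = ⟨2 | 1⟩
  P={0,3}:  v_{0} + v_{3} = v_{5} ; sig = ⟨2 | 1⟩
  P={1,5}:  v_{1} + v_{5} = v_{0} ; sig = ⟨2 | 1⟩
  P={2,4}:  v_{2} + v_{4} = v_{1} ; sig = ⟨2 | 1⟩
  P={2,5}:  v_{2} + v_{5} = v_{3} ; sig = ⟨2 | 1⟩
  P={3,4}:  v_{3} + v_{4} = v_{0} ; sig = ⟨2 | 1⟩
  P={4,5}:  v_{4} + v_{5} = 2·v_{0} ; sig = ⟨2 | 2⟩

Signatures (|P|; sorted positive RHS coefficients), sorted:
[⟨2 | 0⟩, ⟨2 | 0⟩, ⟨2 | 1⟩, ⟨2 | 1⟩, ⟨2 | 1⟩, ⟨2 | 1⟩, ⟨2 | 1⟩, ⟨2 | 1⟩, ⟨2 | 2⟩]


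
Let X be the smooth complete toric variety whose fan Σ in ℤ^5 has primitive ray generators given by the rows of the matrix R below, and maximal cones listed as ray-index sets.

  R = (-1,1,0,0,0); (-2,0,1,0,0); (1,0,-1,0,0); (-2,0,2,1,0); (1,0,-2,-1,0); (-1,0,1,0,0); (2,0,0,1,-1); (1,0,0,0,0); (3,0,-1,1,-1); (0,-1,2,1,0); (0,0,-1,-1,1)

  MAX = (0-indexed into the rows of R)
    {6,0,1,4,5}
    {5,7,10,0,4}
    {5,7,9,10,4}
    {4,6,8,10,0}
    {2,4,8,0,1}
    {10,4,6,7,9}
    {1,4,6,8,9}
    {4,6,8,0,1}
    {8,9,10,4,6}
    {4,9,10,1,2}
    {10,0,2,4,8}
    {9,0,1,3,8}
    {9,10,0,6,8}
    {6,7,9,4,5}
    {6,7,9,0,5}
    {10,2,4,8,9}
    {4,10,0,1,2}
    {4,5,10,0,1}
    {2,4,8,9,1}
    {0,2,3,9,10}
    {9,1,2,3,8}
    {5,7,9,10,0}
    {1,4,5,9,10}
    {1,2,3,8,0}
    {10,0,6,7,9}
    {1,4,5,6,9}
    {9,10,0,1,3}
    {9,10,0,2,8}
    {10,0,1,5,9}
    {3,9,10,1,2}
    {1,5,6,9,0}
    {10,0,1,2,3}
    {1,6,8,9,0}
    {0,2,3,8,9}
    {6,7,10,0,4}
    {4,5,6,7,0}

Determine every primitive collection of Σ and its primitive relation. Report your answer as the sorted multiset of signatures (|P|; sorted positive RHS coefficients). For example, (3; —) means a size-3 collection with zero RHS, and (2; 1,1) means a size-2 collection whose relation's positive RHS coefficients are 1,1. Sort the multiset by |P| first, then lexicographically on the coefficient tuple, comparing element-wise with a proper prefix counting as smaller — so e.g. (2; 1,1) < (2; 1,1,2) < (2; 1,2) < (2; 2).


Minimal non-faces — 16 found among 11 rays, 36 max cones:

  {2,5}:  v_{2} + v_{5} = 0  →  sig = (2; —)
  {1,7}:  v_{1} + v_{7} = v_{5}  →  sig = (2; 1)
  {2,6}:  v_{2} + v_{6} = v_{8}  →  sig = (2; 1)
  {5,8}:  v_{5} + v_{8} = v_{6}  →  sig = (2; 1)
  {2,7}:  v_{2} + v_{7} = v_{6} + v_{10}  →  sig = (2; 1,1)
  {3,4}:  v_{3} + v_{4} = v_{1} + v_{2}  →  sig = (2; 1,1)
  {3,7}:  v_{3} + v_{7} = v_{0} + v_{9}  →  sig = (2; 1,1)
  {3,5}:  v_{3} + v_{5} = v_{0} + v_{1} + v_{9}  →  sig = (2; 1,1,1)
  {3,6}:  v_{3} + v_{6} = v_{0} + v_{1} + v_{8} + v_{9}  →  sig = (2; 1,1,1,1)
  {7,8}:  v_{7} + v_{8} = 2·v_{6} + v_{10}  →  sig = (2; 1,2)
  {0,4,9}:  v_{0} + v_{4} + v_{9} = 0  →  sig = (3; —)
  {1,6,10}:  v_{1} + v_{6} + v_{10} = 0  →  sig = (3; —)
  {1,8,10}:  v_{1} + v_{8} + v_{10} = v_{2}  →  sig = (3; 1)
  {5,6,10}:  v_{5} + v_{6} + v_{10} = v_{7}  →  sig = (3; 1)
  {3,8,10}:  v_{3} + v_{8} + v_{10} = v_{0} + 2·v_{2} + v_{9}  →  sig = (3; 1,1,2)
  {0,1,2,9}:  v_{0} + v_{1} + v_{2} + v_{9} = v_{3}  →  sig = (4; 1)

Sorted signature multiset PRS(X):
[(2; —), (2; 1), (2; 1), (2; 1), (2; 1,1), (2; 1,1), (2; 1,1), (2; 1,1,1), (2; 1,1,1,1), (2; 1,2), (3; —), (3; —), (3; 1), (3; 1), (3; 1,1,2), (4; 1)]


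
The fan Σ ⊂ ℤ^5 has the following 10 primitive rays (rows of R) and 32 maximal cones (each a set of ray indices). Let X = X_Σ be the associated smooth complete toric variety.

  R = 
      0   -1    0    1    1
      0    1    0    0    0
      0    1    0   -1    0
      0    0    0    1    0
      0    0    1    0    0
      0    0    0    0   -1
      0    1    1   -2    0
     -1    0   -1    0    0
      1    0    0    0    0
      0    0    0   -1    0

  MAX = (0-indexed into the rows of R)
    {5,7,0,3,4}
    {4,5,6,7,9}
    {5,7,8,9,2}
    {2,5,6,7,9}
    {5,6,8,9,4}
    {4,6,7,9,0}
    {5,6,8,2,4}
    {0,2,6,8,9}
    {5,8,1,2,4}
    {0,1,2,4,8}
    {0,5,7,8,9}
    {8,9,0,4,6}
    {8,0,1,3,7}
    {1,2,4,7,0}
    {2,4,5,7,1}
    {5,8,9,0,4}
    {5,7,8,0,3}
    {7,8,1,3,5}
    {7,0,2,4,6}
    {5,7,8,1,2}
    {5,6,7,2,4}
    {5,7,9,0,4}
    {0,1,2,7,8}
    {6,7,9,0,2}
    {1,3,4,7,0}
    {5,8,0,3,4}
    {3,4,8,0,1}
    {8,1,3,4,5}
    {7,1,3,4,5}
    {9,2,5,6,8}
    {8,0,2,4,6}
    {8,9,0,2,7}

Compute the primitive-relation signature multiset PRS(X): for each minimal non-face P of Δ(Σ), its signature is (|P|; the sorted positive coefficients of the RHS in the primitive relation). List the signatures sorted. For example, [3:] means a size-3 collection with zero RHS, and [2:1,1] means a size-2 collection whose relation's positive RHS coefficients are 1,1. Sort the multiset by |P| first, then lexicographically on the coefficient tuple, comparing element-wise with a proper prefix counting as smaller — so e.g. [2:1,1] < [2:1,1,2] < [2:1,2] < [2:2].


Primitive collections (11):

  P={3,9}:  v_{3} + v_{9} = 0  →  sig = [2:]
  P={1,9}:  v_{1} + v_{9} = v_{2}  →  sig = [2:1]
  P={2,3}:  v_{2} + v_{3} = v_{1}  →  sig = [2:1]
  P={3,6}:  v_{3} + v_{6} = v_{2} + v_{4}  →  sig = [2:1,1]
  P={1,6}:  v_{1} + v_{6} = 2·v_{2} + v_{4}  →  sig = [2:1,2]
  P={0,2,5}:  v_{0} + v_{2} + v_{5} = 0  →  sig = [3:]
  P={4,7,8}:  v_{4} + v_{7} + v_{8} = 0  →  sig = [3:]
  P={0,1,5}:  v_{0} + v_{1} + v_{5} = v_{3}  →  sig = [3:1]
  P={2,4,9}:  v_{2} + v_{4} + v_{9} = v_{6}  →  sig = [3:1]
  P={0,5,6}:  v_{0} + v_{5} + v_{6} = v_{4} + v_{9}  →  sig = [3:1,1]
  P={6,7,8}:  v_{6} + v_{7} + v_{8} = v_{2} + v_{9}  →  sig = [3:1,1]

Hence PRS(X_Σ) =
    |P|=2: 5 collections, coeffs (), (1), (1), (1,1), (1,2)
    |P|=3: 6 collections, coeffs (), (), (1), (1), (1,1), (1,1)
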